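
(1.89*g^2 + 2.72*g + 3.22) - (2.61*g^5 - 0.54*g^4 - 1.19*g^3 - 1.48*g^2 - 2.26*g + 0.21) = -2.61*g^5 + 0.54*g^4 + 1.19*g^3 + 3.37*g^2 + 4.98*g + 3.01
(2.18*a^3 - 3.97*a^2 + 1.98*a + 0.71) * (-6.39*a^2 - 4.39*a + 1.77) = -13.9302*a^5 + 15.7981*a^4 + 8.6347*a^3 - 20.256*a^2 + 0.3877*a + 1.2567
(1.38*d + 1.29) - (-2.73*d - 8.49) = 4.11*d + 9.78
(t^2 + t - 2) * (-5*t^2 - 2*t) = -5*t^4 - 7*t^3 + 8*t^2 + 4*t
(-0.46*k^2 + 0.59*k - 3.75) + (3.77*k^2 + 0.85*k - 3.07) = 3.31*k^2 + 1.44*k - 6.82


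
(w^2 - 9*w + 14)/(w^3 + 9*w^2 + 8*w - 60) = (w - 7)/(w^2 + 11*w + 30)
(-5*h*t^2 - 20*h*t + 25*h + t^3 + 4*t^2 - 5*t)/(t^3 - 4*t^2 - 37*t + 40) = (-5*h + t)/(t - 8)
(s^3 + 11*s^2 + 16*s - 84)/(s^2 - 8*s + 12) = (s^2 + 13*s + 42)/(s - 6)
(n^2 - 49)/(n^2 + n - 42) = (n - 7)/(n - 6)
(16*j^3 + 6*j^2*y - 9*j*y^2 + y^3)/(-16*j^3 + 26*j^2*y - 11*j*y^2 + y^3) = (j + y)/(-j + y)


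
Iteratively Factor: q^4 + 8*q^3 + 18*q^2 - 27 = (q + 3)*(q^3 + 5*q^2 + 3*q - 9) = (q + 3)^2*(q^2 + 2*q - 3) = (q + 3)^3*(q - 1)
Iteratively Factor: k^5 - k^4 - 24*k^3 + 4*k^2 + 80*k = (k)*(k^4 - k^3 - 24*k^2 + 4*k + 80) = k*(k - 2)*(k^3 + k^2 - 22*k - 40) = k*(k - 5)*(k - 2)*(k^2 + 6*k + 8) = k*(k - 5)*(k - 2)*(k + 2)*(k + 4)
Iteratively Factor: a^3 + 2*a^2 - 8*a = (a - 2)*(a^2 + 4*a) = a*(a - 2)*(a + 4)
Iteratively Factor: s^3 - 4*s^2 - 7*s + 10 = (s - 1)*(s^2 - 3*s - 10) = (s - 1)*(s + 2)*(s - 5)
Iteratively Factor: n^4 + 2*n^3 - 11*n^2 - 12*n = (n + 1)*(n^3 + n^2 - 12*n) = n*(n + 1)*(n^2 + n - 12) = n*(n + 1)*(n + 4)*(n - 3)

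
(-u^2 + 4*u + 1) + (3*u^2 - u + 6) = 2*u^2 + 3*u + 7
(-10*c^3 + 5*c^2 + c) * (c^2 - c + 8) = -10*c^5 + 15*c^4 - 84*c^3 + 39*c^2 + 8*c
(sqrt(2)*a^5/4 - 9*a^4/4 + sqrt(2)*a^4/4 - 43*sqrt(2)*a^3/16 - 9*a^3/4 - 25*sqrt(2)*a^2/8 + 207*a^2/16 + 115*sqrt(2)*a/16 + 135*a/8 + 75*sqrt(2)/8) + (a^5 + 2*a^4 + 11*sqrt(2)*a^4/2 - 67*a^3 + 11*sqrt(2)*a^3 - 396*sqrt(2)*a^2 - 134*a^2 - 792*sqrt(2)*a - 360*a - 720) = sqrt(2)*a^5/4 + a^5 - a^4/4 + 23*sqrt(2)*a^4/4 - 277*a^3/4 + 133*sqrt(2)*a^3/16 - 3193*sqrt(2)*a^2/8 - 1937*a^2/16 - 12557*sqrt(2)*a/16 - 2745*a/8 - 720 + 75*sqrt(2)/8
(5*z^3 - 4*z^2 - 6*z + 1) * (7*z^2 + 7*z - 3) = 35*z^5 + 7*z^4 - 85*z^3 - 23*z^2 + 25*z - 3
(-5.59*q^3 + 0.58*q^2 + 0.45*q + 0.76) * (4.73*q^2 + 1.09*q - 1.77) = -26.4407*q^5 - 3.3497*q^4 + 12.655*q^3 + 3.0587*q^2 + 0.0319*q - 1.3452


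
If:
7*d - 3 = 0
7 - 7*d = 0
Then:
No Solution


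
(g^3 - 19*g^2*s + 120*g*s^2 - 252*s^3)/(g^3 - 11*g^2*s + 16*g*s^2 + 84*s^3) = (g - 6*s)/(g + 2*s)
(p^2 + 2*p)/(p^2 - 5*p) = (p + 2)/(p - 5)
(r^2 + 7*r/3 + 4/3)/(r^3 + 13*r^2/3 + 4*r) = (r + 1)/(r*(r + 3))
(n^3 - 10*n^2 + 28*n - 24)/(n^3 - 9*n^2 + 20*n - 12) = (n - 2)/(n - 1)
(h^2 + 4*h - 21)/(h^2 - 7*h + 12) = (h + 7)/(h - 4)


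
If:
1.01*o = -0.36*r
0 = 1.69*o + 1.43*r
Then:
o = 0.00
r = 0.00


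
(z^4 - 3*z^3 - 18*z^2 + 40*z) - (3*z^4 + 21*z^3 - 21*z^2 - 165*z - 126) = -2*z^4 - 24*z^3 + 3*z^2 + 205*z + 126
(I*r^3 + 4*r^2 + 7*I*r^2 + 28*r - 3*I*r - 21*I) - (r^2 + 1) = I*r^3 + 3*r^2 + 7*I*r^2 + 28*r - 3*I*r - 1 - 21*I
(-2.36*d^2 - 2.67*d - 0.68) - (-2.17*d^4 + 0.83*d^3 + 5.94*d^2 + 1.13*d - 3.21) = 2.17*d^4 - 0.83*d^3 - 8.3*d^2 - 3.8*d + 2.53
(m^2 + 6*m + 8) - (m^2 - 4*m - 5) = 10*m + 13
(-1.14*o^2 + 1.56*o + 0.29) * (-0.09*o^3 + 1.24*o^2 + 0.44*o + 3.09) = 0.1026*o^5 - 1.554*o^4 + 1.4067*o^3 - 2.4766*o^2 + 4.948*o + 0.8961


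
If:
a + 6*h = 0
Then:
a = -6*h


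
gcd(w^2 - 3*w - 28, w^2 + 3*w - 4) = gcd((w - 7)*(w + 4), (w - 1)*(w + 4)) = w + 4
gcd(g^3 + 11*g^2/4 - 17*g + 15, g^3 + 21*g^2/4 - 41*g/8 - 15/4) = g^2 + 19*g/4 - 15/2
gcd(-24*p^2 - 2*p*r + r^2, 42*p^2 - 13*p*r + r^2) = 6*p - r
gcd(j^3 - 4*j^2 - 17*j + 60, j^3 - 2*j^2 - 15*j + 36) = j^2 + j - 12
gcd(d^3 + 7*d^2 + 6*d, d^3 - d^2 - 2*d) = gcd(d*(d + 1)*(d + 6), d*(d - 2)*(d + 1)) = d^2 + d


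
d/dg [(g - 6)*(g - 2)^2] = (g - 2)*(3*g - 14)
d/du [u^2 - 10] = 2*u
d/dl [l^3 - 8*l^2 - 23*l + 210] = 3*l^2 - 16*l - 23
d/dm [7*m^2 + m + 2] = 14*m + 1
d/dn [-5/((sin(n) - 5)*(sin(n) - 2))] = 5*(2*sin(n) - 7)*cos(n)/((sin(n) - 5)^2*(sin(n) - 2)^2)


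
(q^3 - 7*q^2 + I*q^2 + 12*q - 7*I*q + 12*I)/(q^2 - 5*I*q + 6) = (q^2 - 7*q + 12)/(q - 6*I)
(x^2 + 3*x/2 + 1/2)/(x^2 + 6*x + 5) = (x + 1/2)/(x + 5)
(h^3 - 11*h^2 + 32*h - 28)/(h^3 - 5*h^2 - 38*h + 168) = (h^2 - 4*h + 4)/(h^2 + 2*h - 24)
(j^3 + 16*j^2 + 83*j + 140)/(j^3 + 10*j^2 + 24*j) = (j^2 + 12*j + 35)/(j*(j + 6))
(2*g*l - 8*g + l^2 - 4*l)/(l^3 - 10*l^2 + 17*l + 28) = (2*g + l)/(l^2 - 6*l - 7)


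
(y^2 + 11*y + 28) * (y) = y^3 + 11*y^2 + 28*y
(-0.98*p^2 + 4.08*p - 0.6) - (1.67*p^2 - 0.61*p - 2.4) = -2.65*p^2 + 4.69*p + 1.8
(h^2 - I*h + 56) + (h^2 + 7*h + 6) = 2*h^2 + 7*h - I*h + 62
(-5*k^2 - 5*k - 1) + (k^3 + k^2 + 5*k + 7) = k^3 - 4*k^2 + 6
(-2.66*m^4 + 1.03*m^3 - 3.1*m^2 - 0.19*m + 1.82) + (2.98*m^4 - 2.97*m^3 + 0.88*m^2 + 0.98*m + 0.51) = 0.32*m^4 - 1.94*m^3 - 2.22*m^2 + 0.79*m + 2.33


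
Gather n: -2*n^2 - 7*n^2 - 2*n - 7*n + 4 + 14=-9*n^2 - 9*n + 18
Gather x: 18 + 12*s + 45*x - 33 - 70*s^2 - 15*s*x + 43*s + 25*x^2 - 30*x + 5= -70*s^2 + 55*s + 25*x^2 + x*(15 - 15*s) - 10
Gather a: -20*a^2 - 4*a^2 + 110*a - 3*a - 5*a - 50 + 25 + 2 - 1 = -24*a^2 + 102*a - 24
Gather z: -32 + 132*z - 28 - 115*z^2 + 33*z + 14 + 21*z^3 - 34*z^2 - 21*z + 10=21*z^3 - 149*z^2 + 144*z - 36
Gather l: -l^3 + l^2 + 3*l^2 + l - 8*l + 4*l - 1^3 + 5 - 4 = -l^3 + 4*l^2 - 3*l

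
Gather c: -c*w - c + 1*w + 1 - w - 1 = c*(-w - 1)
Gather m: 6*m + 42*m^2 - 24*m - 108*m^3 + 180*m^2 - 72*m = -108*m^3 + 222*m^2 - 90*m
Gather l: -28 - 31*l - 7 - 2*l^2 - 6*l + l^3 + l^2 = l^3 - l^2 - 37*l - 35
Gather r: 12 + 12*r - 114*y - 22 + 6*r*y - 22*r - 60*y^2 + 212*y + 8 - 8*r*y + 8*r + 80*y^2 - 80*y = r*(-2*y - 2) + 20*y^2 + 18*y - 2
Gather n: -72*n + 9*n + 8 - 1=7 - 63*n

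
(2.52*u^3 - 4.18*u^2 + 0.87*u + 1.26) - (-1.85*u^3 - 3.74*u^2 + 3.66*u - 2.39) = 4.37*u^3 - 0.44*u^2 - 2.79*u + 3.65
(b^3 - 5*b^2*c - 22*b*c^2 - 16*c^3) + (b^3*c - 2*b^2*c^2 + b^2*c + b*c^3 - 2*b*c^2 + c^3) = b^3*c + b^3 - 2*b^2*c^2 - 4*b^2*c + b*c^3 - 24*b*c^2 - 15*c^3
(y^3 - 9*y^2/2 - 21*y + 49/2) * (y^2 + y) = y^5 - 7*y^4/2 - 51*y^3/2 + 7*y^2/2 + 49*y/2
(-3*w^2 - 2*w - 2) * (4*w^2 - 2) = -12*w^4 - 8*w^3 - 2*w^2 + 4*w + 4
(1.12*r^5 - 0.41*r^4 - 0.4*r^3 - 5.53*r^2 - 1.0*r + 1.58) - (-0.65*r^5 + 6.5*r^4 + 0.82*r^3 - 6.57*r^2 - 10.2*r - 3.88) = 1.77*r^5 - 6.91*r^4 - 1.22*r^3 + 1.04*r^2 + 9.2*r + 5.46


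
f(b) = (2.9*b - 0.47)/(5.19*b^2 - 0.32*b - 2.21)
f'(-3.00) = -0.08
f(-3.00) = -0.20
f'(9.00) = -0.01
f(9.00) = 0.06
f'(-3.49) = -0.05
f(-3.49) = -0.17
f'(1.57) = -0.35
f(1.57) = 0.41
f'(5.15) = -0.02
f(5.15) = 0.11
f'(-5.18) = -0.02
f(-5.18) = -0.11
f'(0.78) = -24.45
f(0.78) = 2.57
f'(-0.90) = -4.44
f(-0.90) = -1.35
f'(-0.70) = -55.90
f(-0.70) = -4.49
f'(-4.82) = -0.03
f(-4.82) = -0.12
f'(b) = (0.32 - 10.38*b)*(2.9*b - 0.47)/(5.19*b^2 - 0.32*b - 2.21)^2 + 2.9/(5.19*b^2 - 0.32*b - 2.21)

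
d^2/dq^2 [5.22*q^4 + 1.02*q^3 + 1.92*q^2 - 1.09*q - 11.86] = 62.64*q^2 + 6.12*q + 3.84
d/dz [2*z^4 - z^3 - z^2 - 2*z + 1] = 8*z^3 - 3*z^2 - 2*z - 2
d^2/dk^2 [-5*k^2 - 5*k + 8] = -10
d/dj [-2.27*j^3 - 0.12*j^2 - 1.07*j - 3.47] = -6.81*j^2 - 0.24*j - 1.07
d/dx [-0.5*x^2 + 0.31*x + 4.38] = 0.31 - 1.0*x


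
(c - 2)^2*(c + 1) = c^3 - 3*c^2 + 4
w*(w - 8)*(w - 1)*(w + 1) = w^4 - 8*w^3 - w^2 + 8*w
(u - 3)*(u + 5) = u^2 + 2*u - 15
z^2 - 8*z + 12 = (z - 6)*(z - 2)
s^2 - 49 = (s - 7)*(s + 7)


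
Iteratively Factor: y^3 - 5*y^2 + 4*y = (y)*(y^2 - 5*y + 4) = y*(y - 4)*(y - 1)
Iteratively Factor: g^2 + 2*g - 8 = (g + 4)*(g - 2)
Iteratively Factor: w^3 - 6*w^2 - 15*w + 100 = (w - 5)*(w^2 - w - 20) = (w - 5)*(w + 4)*(w - 5)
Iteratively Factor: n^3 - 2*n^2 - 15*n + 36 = (n + 4)*(n^2 - 6*n + 9) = (n - 3)*(n + 4)*(n - 3)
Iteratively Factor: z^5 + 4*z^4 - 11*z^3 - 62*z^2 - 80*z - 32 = (z + 1)*(z^4 + 3*z^3 - 14*z^2 - 48*z - 32) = (z + 1)*(z + 2)*(z^3 + z^2 - 16*z - 16) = (z + 1)^2*(z + 2)*(z^2 - 16) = (z + 1)^2*(z + 2)*(z + 4)*(z - 4)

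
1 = 1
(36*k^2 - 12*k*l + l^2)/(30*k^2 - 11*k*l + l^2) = (6*k - l)/(5*k - l)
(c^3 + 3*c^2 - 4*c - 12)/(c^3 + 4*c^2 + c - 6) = (c - 2)/(c - 1)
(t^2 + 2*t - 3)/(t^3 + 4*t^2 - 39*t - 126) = (t - 1)/(t^2 + t - 42)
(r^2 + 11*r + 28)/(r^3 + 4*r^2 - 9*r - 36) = (r + 7)/(r^2 - 9)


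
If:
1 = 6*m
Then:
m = 1/6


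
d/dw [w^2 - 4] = 2*w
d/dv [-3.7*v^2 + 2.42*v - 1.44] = 2.42 - 7.4*v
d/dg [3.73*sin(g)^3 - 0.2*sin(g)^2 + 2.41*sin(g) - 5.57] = (11.19*sin(g)^2 - 0.4*sin(g) + 2.41)*cos(g)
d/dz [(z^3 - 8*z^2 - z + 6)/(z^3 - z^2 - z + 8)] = (7*z^4 + 13*z^2 - 116*z - 2)/(z^6 - 2*z^5 - z^4 + 18*z^3 - 15*z^2 - 16*z + 64)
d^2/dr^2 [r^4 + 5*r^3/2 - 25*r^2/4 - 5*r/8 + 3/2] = 12*r^2 + 15*r - 25/2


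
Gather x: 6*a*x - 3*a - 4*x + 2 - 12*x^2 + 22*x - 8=-3*a - 12*x^2 + x*(6*a + 18) - 6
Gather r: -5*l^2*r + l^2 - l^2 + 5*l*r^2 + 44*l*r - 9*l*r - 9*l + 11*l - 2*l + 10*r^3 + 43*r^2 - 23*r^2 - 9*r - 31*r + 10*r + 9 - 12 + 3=10*r^3 + r^2*(5*l + 20) + r*(-5*l^2 + 35*l - 30)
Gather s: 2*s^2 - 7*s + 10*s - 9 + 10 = 2*s^2 + 3*s + 1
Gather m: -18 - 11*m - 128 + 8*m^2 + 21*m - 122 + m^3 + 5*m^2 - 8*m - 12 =m^3 + 13*m^2 + 2*m - 280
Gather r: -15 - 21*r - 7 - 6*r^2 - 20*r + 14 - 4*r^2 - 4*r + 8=-10*r^2 - 45*r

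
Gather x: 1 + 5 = 6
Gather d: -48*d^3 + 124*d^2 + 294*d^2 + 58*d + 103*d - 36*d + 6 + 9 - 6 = -48*d^3 + 418*d^2 + 125*d + 9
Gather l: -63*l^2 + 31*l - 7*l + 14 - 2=-63*l^2 + 24*l + 12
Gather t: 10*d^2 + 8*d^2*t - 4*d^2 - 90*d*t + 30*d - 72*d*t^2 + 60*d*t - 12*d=6*d^2 - 72*d*t^2 + 18*d + t*(8*d^2 - 30*d)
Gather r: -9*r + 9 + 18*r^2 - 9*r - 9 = 18*r^2 - 18*r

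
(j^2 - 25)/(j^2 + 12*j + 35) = (j - 5)/(j + 7)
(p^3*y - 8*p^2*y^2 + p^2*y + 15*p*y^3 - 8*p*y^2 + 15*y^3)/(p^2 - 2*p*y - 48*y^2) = y*(-p^3 + 8*p^2*y - p^2 - 15*p*y^2 + 8*p*y - 15*y^2)/(-p^2 + 2*p*y + 48*y^2)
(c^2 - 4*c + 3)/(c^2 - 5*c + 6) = (c - 1)/(c - 2)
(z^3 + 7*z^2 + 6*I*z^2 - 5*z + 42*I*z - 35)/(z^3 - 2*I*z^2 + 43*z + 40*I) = (z + 7)/(z - 8*I)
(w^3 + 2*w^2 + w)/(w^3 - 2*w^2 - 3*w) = (w + 1)/(w - 3)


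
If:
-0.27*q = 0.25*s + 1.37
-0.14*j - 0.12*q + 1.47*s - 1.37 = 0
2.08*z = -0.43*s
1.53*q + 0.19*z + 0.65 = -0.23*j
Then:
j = 77.30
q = -11.86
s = 7.33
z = -1.51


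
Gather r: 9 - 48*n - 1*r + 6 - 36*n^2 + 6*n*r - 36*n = -36*n^2 - 84*n + r*(6*n - 1) + 15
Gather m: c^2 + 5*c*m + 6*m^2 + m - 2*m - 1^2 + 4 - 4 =c^2 + 6*m^2 + m*(5*c - 1) - 1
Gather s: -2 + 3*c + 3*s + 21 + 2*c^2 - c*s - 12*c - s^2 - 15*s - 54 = 2*c^2 - 9*c - s^2 + s*(-c - 12) - 35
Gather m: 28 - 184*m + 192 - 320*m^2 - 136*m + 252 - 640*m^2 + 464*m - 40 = -960*m^2 + 144*m + 432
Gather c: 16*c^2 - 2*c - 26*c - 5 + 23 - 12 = 16*c^2 - 28*c + 6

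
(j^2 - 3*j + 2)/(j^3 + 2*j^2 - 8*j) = (j - 1)/(j*(j + 4))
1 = 1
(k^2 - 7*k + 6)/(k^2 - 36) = (k - 1)/(k + 6)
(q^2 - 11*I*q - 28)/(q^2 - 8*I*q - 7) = (q - 4*I)/(q - I)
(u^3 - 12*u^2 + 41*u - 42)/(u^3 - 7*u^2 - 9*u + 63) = (u - 2)/(u + 3)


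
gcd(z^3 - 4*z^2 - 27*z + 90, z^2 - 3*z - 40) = z + 5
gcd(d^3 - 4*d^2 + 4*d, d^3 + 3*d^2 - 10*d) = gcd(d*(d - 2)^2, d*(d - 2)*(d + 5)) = d^2 - 2*d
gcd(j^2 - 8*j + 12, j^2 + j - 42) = j - 6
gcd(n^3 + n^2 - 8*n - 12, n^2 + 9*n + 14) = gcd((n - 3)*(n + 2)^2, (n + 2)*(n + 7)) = n + 2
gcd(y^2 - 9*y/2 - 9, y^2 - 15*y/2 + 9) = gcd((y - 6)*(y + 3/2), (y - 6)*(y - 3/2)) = y - 6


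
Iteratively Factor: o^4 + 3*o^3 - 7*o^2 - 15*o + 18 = (o - 2)*(o^3 + 5*o^2 + 3*o - 9) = (o - 2)*(o + 3)*(o^2 + 2*o - 3) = (o - 2)*(o - 1)*(o + 3)*(o + 3)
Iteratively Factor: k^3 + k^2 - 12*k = (k - 3)*(k^2 + 4*k) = (k - 3)*(k + 4)*(k)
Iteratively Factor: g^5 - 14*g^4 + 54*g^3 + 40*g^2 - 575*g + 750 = (g - 5)*(g^4 - 9*g^3 + 9*g^2 + 85*g - 150) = (g - 5)*(g - 2)*(g^3 - 7*g^2 - 5*g + 75) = (g - 5)^2*(g - 2)*(g^2 - 2*g - 15) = (g - 5)^3*(g - 2)*(g + 3)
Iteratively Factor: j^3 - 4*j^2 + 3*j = (j - 3)*(j^2 - j) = j*(j - 3)*(j - 1)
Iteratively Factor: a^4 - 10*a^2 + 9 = (a + 3)*(a^3 - 3*a^2 - a + 3) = (a + 1)*(a + 3)*(a^2 - 4*a + 3) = (a - 3)*(a + 1)*(a + 3)*(a - 1)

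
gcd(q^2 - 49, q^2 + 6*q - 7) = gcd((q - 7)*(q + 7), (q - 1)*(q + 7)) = q + 7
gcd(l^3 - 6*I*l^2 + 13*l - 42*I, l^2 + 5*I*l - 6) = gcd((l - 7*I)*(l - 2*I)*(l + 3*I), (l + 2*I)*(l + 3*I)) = l + 3*I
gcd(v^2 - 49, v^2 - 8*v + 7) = v - 7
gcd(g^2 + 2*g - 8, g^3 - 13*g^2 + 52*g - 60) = g - 2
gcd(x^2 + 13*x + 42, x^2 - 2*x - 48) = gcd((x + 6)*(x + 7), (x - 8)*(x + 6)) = x + 6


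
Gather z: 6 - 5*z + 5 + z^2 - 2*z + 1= z^2 - 7*z + 12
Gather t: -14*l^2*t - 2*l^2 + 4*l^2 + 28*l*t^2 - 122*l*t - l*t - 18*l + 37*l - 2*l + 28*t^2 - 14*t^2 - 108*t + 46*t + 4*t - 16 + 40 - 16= 2*l^2 + 17*l + t^2*(28*l + 14) + t*(-14*l^2 - 123*l - 58) + 8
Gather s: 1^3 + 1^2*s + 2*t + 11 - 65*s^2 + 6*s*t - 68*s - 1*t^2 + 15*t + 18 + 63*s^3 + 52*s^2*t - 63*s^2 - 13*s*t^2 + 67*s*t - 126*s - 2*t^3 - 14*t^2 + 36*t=63*s^3 + s^2*(52*t - 128) + s*(-13*t^2 + 73*t - 193) - 2*t^3 - 15*t^2 + 53*t + 30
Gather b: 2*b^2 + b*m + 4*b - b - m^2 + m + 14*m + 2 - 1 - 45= 2*b^2 + b*(m + 3) - m^2 + 15*m - 44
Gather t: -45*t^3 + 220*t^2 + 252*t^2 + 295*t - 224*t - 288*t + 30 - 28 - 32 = -45*t^3 + 472*t^2 - 217*t - 30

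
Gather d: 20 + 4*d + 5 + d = 5*d + 25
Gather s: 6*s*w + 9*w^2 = 6*s*w + 9*w^2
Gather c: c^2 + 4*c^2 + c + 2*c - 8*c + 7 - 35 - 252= 5*c^2 - 5*c - 280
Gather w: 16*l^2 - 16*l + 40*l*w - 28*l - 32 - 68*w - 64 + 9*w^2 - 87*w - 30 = 16*l^2 - 44*l + 9*w^2 + w*(40*l - 155) - 126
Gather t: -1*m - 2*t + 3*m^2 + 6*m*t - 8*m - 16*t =3*m^2 - 9*m + t*(6*m - 18)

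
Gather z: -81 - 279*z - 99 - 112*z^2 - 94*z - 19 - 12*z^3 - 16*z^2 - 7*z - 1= -12*z^3 - 128*z^2 - 380*z - 200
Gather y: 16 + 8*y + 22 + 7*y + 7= 15*y + 45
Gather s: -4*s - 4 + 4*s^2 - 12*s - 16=4*s^2 - 16*s - 20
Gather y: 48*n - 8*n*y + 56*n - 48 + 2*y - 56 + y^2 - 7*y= 104*n + y^2 + y*(-8*n - 5) - 104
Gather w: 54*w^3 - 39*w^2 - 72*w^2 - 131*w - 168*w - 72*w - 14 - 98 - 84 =54*w^3 - 111*w^2 - 371*w - 196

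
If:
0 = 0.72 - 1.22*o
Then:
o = 0.59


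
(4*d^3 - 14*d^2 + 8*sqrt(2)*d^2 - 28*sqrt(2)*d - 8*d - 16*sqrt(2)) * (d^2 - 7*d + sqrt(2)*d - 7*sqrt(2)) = 4*d^5 - 42*d^4 + 12*sqrt(2)*d^4 - 126*sqrt(2)*d^3 + 106*d^3 - 112*d^2 + 270*sqrt(2)*d^2 + 168*sqrt(2)*d + 360*d + 224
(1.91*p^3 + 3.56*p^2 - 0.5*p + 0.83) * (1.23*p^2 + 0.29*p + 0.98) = 2.3493*p^5 + 4.9327*p^4 + 2.2892*p^3 + 4.3647*p^2 - 0.2493*p + 0.8134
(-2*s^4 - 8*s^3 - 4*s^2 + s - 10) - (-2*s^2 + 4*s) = -2*s^4 - 8*s^3 - 2*s^2 - 3*s - 10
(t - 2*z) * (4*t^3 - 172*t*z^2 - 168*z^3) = 4*t^4 - 8*t^3*z - 172*t^2*z^2 + 176*t*z^3 + 336*z^4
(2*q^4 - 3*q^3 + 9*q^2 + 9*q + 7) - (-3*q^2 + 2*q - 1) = 2*q^4 - 3*q^3 + 12*q^2 + 7*q + 8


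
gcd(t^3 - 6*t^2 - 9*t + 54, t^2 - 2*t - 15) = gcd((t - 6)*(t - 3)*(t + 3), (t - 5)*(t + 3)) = t + 3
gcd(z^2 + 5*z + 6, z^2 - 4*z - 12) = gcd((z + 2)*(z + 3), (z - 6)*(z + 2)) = z + 2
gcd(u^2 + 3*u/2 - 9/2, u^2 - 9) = u + 3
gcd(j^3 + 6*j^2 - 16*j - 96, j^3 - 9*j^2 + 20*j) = j - 4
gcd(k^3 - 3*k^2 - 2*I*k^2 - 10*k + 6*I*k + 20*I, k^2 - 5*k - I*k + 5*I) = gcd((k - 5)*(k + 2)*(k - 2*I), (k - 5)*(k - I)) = k - 5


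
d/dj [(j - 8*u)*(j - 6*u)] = 2*j - 14*u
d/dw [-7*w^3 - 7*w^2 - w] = -21*w^2 - 14*w - 1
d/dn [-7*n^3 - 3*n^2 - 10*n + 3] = -21*n^2 - 6*n - 10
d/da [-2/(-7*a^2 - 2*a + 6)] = 4*(-7*a - 1)/(7*a^2 + 2*a - 6)^2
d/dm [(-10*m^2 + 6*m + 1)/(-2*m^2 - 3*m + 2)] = 3*(14*m^2 - 12*m + 5)/(4*m^4 + 12*m^3 + m^2 - 12*m + 4)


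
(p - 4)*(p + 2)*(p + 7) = p^3 + 5*p^2 - 22*p - 56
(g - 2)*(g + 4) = g^2 + 2*g - 8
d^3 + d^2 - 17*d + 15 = (d - 3)*(d - 1)*(d + 5)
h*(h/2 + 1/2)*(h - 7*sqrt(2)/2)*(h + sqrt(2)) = h^4/2 - 5*sqrt(2)*h^3/4 + h^3/2 - 7*h^2/2 - 5*sqrt(2)*h^2/4 - 7*h/2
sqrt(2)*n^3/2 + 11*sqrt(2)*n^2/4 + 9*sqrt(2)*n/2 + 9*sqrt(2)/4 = (n + 3/2)*(n + 3)*(sqrt(2)*n/2 + sqrt(2)/2)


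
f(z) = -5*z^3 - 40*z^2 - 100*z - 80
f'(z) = -15*z^2 - 80*z - 100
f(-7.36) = 482.66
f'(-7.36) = -323.74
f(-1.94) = -0.04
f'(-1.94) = -1.25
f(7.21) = -4754.39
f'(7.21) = -1456.56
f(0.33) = -117.54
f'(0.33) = -128.03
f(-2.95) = -4.74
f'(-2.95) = 5.46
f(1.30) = -288.58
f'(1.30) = -229.35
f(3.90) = -1375.00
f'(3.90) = -640.15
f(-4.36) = 10.03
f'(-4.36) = -36.34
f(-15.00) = 9295.00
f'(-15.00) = -2275.00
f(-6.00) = 160.00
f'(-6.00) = -160.00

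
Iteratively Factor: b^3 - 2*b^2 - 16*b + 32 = (b - 2)*(b^2 - 16) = (b - 2)*(b + 4)*(b - 4)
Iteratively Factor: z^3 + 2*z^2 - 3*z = (z - 1)*(z^2 + 3*z) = z*(z - 1)*(z + 3)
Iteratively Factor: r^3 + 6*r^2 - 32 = (r + 4)*(r^2 + 2*r - 8) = (r + 4)^2*(r - 2)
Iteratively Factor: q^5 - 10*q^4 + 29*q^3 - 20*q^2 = (q)*(q^4 - 10*q^3 + 29*q^2 - 20*q) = q*(q - 4)*(q^3 - 6*q^2 + 5*q) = q*(q - 4)*(q - 1)*(q^2 - 5*q) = q*(q - 5)*(q - 4)*(q - 1)*(q)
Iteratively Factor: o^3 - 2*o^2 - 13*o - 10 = (o + 1)*(o^2 - 3*o - 10) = (o - 5)*(o + 1)*(o + 2)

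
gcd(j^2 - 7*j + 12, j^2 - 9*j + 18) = j - 3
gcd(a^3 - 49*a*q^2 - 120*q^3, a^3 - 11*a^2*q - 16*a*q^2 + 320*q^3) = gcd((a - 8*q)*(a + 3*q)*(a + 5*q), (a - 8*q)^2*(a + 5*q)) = -a^2 + 3*a*q + 40*q^2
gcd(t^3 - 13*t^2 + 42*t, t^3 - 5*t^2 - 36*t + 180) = t - 6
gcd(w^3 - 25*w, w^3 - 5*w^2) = w^2 - 5*w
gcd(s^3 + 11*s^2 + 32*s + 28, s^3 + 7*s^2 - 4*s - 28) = s^2 + 9*s + 14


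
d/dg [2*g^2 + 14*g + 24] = 4*g + 14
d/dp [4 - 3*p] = -3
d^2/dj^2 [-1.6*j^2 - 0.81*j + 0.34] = -3.20000000000000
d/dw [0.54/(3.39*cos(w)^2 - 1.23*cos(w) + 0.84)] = (3.6612*cos(w) - 0.6642)*sin(w)/(3.39*cos(w)^2 - 1.23*cos(w) + 0.84)^2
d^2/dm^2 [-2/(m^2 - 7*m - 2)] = 4*(-m^2 + 7*m + (2*m - 7)^2 + 2)/(-m^2 + 7*m + 2)^3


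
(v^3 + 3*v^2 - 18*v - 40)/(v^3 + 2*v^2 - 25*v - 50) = (v - 4)/(v - 5)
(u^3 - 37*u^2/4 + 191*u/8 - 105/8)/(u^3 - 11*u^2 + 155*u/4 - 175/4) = (4*u - 3)/(2*(2*u - 5))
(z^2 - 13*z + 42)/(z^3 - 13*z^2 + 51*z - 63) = (z - 6)/(z^2 - 6*z + 9)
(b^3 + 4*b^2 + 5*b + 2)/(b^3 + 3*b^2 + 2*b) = (b + 1)/b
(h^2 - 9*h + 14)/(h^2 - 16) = (h^2 - 9*h + 14)/(h^2 - 16)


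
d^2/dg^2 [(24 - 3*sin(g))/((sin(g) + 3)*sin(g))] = 3*(sin(g)^2 - 35*sin(g) - 74 - 24/sin(g) + 144/sin(g)^2 + 144/sin(g)^3)/(sin(g) + 3)^3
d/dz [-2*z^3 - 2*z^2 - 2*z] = -6*z^2 - 4*z - 2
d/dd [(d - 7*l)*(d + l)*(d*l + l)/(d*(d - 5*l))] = l*(d^4 - 10*d^3*l + 37*d^2*l^2 + d^2*l + 14*d*l^2 - 35*l^3)/(d^2*(d^2 - 10*d*l + 25*l^2))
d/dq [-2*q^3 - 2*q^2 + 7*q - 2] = -6*q^2 - 4*q + 7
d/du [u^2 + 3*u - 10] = 2*u + 3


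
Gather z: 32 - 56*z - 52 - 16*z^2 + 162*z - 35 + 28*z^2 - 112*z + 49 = 12*z^2 - 6*z - 6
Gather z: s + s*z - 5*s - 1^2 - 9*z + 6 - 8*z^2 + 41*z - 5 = -4*s - 8*z^2 + z*(s + 32)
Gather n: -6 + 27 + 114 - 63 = 72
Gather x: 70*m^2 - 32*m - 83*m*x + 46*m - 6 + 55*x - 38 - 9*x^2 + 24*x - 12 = 70*m^2 + 14*m - 9*x^2 + x*(79 - 83*m) - 56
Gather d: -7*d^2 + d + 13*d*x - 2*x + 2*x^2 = -7*d^2 + d*(13*x + 1) + 2*x^2 - 2*x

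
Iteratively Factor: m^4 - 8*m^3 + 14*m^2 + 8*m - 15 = (m - 3)*(m^3 - 5*m^2 - m + 5) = (m - 3)*(m - 1)*(m^2 - 4*m - 5) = (m - 3)*(m - 1)*(m + 1)*(m - 5)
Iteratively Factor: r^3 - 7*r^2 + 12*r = (r - 3)*(r^2 - 4*r) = r*(r - 3)*(r - 4)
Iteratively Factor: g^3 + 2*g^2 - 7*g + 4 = (g - 1)*(g^2 + 3*g - 4) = (g - 1)*(g + 4)*(g - 1)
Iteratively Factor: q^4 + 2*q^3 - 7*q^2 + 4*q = (q - 1)*(q^3 + 3*q^2 - 4*q) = q*(q - 1)*(q^2 + 3*q - 4) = q*(q - 1)^2*(q + 4)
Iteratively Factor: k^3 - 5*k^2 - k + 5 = (k - 1)*(k^2 - 4*k - 5) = (k - 1)*(k + 1)*(k - 5)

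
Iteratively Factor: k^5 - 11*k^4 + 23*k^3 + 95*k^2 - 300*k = (k)*(k^4 - 11*k^3 + 23*k^2 + 95*k - 300) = k*(k + 3)*(k^3 - 14*k^2 + 65*k - 100) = k*(k - 5)*(k + 3)*(k^2 - 9*k + 20) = k*(k - 5)^2*(k + 3)*(k - 4)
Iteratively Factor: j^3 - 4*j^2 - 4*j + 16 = (j - 4)*(j^2 - 4) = (j - 4)*(j + 2)*(j - 2)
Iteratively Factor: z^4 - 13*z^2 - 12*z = (z - 4)*(z^3 + 4*z^2 + 3*z) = z*(z - 4)*(z^2 + 4*z + 3) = z*(z - 4)*(z + 1)*(z + 3)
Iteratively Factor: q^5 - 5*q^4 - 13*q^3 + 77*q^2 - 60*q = (q - 1)*(q^4 - 4*q^3 - 17*q^2 + 60*q) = (q - 3)*(q - 1)*(q^3 - q^2 - 20*q) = (q - 5)*(q - 3)*(q - 1)*(q^2 + 4*q) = (q - 5)*(q - 3)*(q - 1)*(q + 4)*(q)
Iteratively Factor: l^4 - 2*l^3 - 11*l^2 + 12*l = (l)*(l^3 - 2*l^2 - 11*l + 12) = l*(l + 3)*(l^2 - 5*l + 4) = l*(l - 4)*(l + 3)*(l - 1)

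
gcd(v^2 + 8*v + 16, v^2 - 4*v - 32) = v + 4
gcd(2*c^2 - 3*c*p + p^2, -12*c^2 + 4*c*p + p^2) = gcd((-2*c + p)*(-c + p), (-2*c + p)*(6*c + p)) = -2*c + p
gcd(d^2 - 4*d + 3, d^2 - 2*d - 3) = d - 3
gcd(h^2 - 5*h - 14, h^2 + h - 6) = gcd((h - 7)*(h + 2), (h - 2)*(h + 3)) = 1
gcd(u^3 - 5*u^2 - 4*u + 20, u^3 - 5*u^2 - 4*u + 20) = u^3 - 5*u^2 - 4*u + 20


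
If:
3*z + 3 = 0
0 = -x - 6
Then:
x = -6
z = -1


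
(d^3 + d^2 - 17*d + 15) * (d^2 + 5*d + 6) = d^5 + 6*d^4 - 6*d^3 - 64*d^2 - 27*d + 90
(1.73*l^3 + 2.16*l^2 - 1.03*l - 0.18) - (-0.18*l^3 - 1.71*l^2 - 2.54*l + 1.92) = 1.91*l^3 + 3.87*l^2 + 1.51*l - 2.1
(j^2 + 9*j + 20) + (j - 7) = j^2 + 10*j + 13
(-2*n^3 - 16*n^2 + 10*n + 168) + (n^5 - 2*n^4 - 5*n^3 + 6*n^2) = n^5 - 2*n^4 - 7*n^3 - 10*n^2 + 10*n + 168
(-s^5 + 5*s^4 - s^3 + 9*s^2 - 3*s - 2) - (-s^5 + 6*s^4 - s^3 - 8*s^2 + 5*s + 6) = -s^4 + 17*s^2 - 8*s - 8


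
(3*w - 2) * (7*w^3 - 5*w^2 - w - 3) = 21*w^4 - 29*w^3 + 7*w^2 - 7*w + 6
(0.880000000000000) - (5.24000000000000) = -4.36000000000000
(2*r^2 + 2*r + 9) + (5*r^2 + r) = 7*r^2 + 3*r + 9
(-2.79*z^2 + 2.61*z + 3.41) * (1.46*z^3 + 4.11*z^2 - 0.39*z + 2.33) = -4.0734*z^5 - 7.6563*z^4 + 16.7938*z^3 + 6.4965*z^2 + 4.7514*z + 7.9453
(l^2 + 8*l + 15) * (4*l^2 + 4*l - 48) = 4*l^4 + 36*l^3 + 44*l^2 - 324*l - 720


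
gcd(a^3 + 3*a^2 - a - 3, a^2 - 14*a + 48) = 1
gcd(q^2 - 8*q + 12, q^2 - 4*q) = 1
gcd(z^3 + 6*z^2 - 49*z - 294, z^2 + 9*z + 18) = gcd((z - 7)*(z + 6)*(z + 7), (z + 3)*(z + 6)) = z + 6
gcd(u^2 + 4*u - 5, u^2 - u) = u - 1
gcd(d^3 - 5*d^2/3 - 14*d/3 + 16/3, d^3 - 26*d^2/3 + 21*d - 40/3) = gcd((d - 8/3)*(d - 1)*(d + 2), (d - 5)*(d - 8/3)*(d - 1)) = d^2 - 11*d/3 + 8/3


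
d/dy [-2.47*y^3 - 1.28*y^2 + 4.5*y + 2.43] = -7.41*y^2 - 2.56*y + 4.5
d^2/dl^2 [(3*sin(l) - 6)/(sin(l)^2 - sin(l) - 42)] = 3*(sin(l)^5 - 7*sin(l)^4 + 256*sin(l)^3 - 368*sin(l)^2 + 1584*sin(l) + 256)/(sin(l) + cos(l)^2 + 41)^3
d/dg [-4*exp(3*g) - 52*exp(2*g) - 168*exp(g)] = (-12*exp(2*g) - 104*exp(g) - 168)*exp(g)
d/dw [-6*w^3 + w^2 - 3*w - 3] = -18*w^2 + 2*w - 3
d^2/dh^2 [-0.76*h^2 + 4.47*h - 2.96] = -1.52000000000000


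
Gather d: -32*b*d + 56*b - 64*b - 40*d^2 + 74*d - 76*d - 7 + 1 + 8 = -8*b - 40*d^2 + d*(-32*b - 2) + 2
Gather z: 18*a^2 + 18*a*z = 18*a^2 + 18*a*z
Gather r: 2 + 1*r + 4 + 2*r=3*r + 6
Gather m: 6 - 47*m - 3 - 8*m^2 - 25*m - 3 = -8*m^2 - 72*m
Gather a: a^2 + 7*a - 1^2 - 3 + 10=a^2 + 7*a + 6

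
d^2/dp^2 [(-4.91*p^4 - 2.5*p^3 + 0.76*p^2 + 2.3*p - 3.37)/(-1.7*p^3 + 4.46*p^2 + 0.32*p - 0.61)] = (-2.8421709430404e-14*p^8 - 1.13686837721616e-13*p^7 + 234.194792*p^6 - 20.2267079999998*p^5 + 110.780388*p^4 - 490.842088*p^3 + 426.419868*p^2 - 24.072936*p + 17.563508)/(4.913*p^9 - 38.6682*p^8 + 98.67276*p^7 - 68.870396*p^6 - 46.323816*p^5 + 33.040476*p^4 + 7.088494*p^3 - 4.791306*p^2 - 0.357216*p + 0.226981)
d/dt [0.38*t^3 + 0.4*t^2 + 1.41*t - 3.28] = 1.14*t^2 + 0.8*t + 1.41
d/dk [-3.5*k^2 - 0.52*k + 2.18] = -7.0*k - 0.52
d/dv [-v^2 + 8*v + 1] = 8 - 2*v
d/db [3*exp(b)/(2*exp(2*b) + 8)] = 3*(4 - exp(2*b))*exp(b)/(2*(exp(4*b) + 8*exp(2*b) + 16))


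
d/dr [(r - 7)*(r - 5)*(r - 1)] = 3*r^2 - 26*r + 47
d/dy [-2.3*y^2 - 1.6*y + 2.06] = -4.6*y - 1.6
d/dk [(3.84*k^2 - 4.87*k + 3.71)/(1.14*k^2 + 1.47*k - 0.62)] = (11.1966*k^2 - 13.2204*k - 2.4343)/(1.2996*k^4 + 3.3516*k^3 + 0.7473*k^2 - 1.8228*k + 0.3844)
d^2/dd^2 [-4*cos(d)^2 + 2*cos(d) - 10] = -2*cos(d) + 8*cos(2*d)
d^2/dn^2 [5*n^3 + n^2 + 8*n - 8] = 30*n + 2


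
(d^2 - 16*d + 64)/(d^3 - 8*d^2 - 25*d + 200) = (d - 8)/(d^2 - 25)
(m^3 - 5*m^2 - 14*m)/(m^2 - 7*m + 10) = m*(m^2 - 5*m - 14)/(m^2 - 7*m + 10)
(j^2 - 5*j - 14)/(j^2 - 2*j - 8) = (j - 7)/(j - 4)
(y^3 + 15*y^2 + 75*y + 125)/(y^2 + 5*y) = y + 10 + 25/y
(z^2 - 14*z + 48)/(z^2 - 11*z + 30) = (z - 8)/(z - 5)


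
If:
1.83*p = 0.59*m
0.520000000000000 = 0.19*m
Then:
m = 2.74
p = 0.88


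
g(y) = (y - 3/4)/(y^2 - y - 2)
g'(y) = (1 - 2*y)*(y - 3/4)/(y^2 - y - 2)^2 + 1/(y^2 - y - 2)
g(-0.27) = 0.62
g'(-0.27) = -1.18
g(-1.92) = -0.74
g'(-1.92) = -0.72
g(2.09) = 4.82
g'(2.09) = -51.50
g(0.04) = 0.35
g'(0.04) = -0.65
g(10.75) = 0.10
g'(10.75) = -0.01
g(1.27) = -0.31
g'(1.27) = -0.90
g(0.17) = 0.27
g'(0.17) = -0.55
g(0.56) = 0.08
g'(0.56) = -0.44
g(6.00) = 0.19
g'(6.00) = -0.04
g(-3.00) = -0.38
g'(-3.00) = -0.16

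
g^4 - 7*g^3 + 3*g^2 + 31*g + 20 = (g - 5)*(g - 4)*(g + 1)^2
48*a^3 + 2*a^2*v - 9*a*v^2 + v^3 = (-8*a + v)*(-3*a + v)*(2*a + v)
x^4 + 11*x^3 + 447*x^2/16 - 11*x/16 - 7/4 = (x - 1/4)*(x + 1/4)*(x + 4)*(x + 7)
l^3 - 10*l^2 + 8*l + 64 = (l - 8)*(l - 4)*(l + 2)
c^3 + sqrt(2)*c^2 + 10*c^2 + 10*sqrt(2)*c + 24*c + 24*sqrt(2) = (c + 4)*(c + 6)*(c + sqrt(2))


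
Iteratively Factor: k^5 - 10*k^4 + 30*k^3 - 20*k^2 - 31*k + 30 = (k - 1)*(k^4 - 9*k^3 + 21*k^2 + k - 30) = (k - 1)*(k + 1)*(k^3 - 10*k^2 + 31*k - 30) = (k - 5)*(k - 1)*(k + 1)*(k^2 - 5*k + 6) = (k - 5)*(k - 3)*(k - 1)*(k + 1)*(k - 2)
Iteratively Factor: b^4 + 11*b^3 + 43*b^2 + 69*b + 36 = (b + 3)*(b^3 + 8*b^2 + 19*b + 12) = (b + 3)^2*(b^2 + 5*b + 4) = (b + 1)*(b + 3)^2*(b + 4)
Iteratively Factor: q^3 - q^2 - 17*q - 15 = (q - 5)*(q^2 + 4*q + 3) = (q - 5)*(q + 3)*(q + 1)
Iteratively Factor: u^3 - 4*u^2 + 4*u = (u - 2)*(u^2 - 2*u) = (u - 2)^2*(u)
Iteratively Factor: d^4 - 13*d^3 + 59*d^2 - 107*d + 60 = (d - 1)*(d^3 - 12*d^2 + 47*d - 60) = (d - 3)*(d - 1)*(d^2 - 9*d + 20) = (d - 4)*(d - 3)*(d - 1)*(d - 5)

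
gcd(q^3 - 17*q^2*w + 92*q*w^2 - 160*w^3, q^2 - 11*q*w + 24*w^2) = q - 8*w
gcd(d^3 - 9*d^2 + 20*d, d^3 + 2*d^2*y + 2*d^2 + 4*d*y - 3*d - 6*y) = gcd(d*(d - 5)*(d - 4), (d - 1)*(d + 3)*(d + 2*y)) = 1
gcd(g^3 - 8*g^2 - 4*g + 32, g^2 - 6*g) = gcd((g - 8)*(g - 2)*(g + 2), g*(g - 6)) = 1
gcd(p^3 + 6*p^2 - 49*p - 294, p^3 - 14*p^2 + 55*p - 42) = p - 7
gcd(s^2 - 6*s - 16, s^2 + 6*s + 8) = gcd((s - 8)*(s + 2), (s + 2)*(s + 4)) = s + 2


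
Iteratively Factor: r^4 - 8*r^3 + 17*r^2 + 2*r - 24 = (r - 2)*(r^3 - 6*r^2 + 5*r + 12) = (r - 4)*(r - 2)*(r^2 - 2*r - 3) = (r - 4)*(r - 2)*(r + 1)*(r - 3)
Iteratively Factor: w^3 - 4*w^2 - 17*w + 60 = (w - 3)*(w^2 - w - 20) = (w - 3)*(w + 4)*(w - 5)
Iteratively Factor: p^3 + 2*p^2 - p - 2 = (p + 1)*(p^2 + p - 2) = (p + 1)*(p + 2)*(p - 1)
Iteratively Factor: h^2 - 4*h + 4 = (h - 2)*(h - 2)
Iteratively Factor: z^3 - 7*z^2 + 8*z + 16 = (z + 1)*(z^2 - 8*z + 16) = (z - 4)*(z + 1)*(z - 4)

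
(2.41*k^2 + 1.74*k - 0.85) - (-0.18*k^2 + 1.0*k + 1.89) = 2.59*k^2 + 0.74*k - 2.74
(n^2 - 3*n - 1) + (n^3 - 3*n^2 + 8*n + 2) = n^3 - 2*n^2 + 5*n + 1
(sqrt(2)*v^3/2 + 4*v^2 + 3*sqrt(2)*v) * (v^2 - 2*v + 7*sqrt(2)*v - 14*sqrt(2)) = sqrt(2)*v^5/2 - sqrt(2)*v^4 + 11*v^4 - 22*v^3 + 31*sqrt(2)*v^3 - 62*sqrt(2)*v^2 + 42*v^2 - 84*v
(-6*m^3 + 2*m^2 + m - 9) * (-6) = 36*m^3 - 12*m^2 - 6*m + 54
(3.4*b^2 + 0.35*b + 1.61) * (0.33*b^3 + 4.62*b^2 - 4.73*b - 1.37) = 1.122*b^5 + 15.8235*b^4 - 13.9337*b^3 + 1.1247*b^2 - 8.0948*b - 2.2057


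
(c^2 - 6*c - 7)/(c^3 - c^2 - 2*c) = (c - 7)/(c*(c - 2))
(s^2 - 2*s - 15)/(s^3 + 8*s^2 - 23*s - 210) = (s + 3)/(s^2 + 13*s + 42)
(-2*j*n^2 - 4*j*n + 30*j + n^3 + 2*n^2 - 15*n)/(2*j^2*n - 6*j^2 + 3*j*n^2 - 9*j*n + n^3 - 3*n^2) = (-2*j*n - 10*j + n^2 + 5*n)/(2*j^2 + 3*j*n + n^2)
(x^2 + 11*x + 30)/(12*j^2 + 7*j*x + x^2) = (x^2 + 11*x + 30)/(12*j^2 + 7*j*x + x^2)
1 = 1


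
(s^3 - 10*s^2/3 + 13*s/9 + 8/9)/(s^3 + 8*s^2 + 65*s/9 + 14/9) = (3*s^2 - 11*s + 8)/(3*s^2 + 23*s + 14)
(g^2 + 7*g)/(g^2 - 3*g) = (g + 7)/(g - 3)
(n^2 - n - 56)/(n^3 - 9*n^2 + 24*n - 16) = (n^2 - n - 56)/(n^3 - 9*n^2 + 24*n - 16)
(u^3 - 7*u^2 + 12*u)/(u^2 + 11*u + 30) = u*(u^2 - 7*u + 12)/(u^2 + 11*u + 30)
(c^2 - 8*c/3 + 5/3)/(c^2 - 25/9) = 3*(c - 1)/(3*c + 5)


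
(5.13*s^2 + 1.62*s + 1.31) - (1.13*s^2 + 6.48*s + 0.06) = 4.0*s^2 - 4.86*s + 1.25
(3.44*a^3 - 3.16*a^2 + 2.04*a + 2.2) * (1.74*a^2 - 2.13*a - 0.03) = 5.9856*a^5 - 12.8256*a^4 + 10.1772*a^3 - 0.4224*a^2 - 4.7472*a - 0.066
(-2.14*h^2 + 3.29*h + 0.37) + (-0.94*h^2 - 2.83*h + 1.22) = -3.08*h^2 + 0.46*h + 1.59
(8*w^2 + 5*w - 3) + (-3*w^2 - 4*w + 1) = 5*w^2 + w - 2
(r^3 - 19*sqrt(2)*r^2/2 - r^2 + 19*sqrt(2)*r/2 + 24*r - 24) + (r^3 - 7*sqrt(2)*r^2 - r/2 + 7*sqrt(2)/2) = 2*r^3 - 33*sqrt(2)*r^2/2 - r^2 + 19*sqrt(2)*r/2 + 47*r/2 - 24 + 7*sqrt(2)/2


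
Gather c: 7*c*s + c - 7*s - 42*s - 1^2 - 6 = c*(7*s + 1) - 49*s - 7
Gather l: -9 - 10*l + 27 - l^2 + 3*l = -l^2 - 7*l + 18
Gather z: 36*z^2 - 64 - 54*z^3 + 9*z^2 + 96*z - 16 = -54*z^3 + 45*z^2 + 96*z - 80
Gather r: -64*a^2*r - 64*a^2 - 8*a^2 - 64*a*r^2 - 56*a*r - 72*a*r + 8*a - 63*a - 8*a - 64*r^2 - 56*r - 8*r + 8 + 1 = -72*a^2 - 63*a + r^2*(-64*a - 64) + r*(-64*a^2 - 128*a - 64) + 9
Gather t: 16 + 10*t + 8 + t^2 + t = t^2 + 11*t + 24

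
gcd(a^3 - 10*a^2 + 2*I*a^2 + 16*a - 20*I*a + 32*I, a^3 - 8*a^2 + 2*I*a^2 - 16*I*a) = a^2 + a*(-8 + 2*I) - 16*I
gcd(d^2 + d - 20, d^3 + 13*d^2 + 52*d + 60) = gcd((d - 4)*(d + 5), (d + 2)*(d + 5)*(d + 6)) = d + 5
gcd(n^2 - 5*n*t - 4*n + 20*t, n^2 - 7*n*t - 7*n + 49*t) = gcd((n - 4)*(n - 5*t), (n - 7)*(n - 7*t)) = 1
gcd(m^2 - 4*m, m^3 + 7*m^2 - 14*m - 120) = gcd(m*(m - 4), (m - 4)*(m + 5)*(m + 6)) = m - 4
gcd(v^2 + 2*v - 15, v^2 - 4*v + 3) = v - 3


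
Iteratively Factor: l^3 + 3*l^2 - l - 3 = (l - 1)*(l^2 + 4*l + 3) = (l - 1)*(l + 1)*(l + 3)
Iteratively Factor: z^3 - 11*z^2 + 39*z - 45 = (z - 5)*(z^2 - 6*z + 9) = (z - 5)*(z - 3)*(z - 3)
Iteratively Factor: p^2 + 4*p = (p)*(p + 4)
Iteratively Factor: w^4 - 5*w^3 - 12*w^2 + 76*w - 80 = (w - 2)*(w^3 - 3*w^2 - 18*w + 40) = (w - 2)*(w + 4)*(w^2 - 7*w + 10) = (w - 5)*(w - 2)*(w + 4)*(w - 2)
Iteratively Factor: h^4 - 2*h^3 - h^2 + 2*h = (h - 1)*(h^3 - h^2 - 2*h) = (h - 2)*(h - 1)*(h^2 + h) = h*(h - 2)*(h - 1)*(h + 1)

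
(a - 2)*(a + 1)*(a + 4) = a^3 + 3*a^2 - 6*a - 8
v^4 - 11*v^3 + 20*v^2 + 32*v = v*(v - 8)*(v - 4)*(v + 1)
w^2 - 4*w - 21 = (w - 7)*(w + 3)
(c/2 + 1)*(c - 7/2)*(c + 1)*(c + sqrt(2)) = c^4/2 - c^3/4 + sqrt(2)*c^3/2 - 17*c^2/4 - sqrt(2)*c^2/4 - 17*sqrt(2)*c/4 - 7*c/2 - 7*sqrt(2)/2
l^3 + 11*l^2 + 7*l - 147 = (l - 3)*(l + 7)^2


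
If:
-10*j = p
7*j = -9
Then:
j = -9/7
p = 90/7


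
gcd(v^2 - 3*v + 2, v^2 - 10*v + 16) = v - 2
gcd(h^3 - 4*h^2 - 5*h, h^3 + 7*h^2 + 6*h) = h^2 + h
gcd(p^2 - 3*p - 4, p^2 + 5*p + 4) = p + 1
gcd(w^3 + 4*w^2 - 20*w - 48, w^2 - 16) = w - 4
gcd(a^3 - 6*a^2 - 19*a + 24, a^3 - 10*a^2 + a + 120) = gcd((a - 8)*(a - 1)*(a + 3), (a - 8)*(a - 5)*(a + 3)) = a^2 - 5*a - 24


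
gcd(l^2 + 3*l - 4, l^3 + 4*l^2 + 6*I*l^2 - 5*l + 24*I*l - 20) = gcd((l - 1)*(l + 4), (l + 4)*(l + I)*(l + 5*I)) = l + 4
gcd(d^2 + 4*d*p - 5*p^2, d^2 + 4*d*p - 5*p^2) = -d^2 - 4*d*p + 5*p^2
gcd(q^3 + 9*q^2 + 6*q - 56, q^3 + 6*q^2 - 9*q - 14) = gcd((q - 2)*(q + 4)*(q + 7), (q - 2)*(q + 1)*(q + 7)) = q^2 + 5*q - 14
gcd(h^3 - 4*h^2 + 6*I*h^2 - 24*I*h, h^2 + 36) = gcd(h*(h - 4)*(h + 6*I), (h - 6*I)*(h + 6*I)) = h + 6*I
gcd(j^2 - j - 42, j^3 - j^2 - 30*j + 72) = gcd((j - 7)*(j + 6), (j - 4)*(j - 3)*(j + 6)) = j + 6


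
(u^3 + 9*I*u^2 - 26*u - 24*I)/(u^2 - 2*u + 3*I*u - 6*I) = (u^2 + 6*I*u - 8)/(u - 2)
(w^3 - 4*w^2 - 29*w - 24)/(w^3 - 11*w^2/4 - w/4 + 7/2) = 4*(w^2 - 5*w - 24)/(4*w^2 - 15*w + 14)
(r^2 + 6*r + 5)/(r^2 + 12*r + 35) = (r + 1)/(r + 7)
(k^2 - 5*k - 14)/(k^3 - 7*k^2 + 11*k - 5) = (k^2 - 5*k - 14)/(k^3 - 7*k^2 + 11*k - 5)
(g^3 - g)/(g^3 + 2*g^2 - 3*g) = (g + 1)/(g + 3)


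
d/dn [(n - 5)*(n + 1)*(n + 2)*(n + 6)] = 4*n^3 + 12*n^2 - 50*n - 88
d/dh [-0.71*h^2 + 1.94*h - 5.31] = 1.94 - 1.42*h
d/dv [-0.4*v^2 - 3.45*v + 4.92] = -0.8*v - 3.45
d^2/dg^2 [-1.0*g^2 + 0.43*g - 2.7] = -2.00000000000000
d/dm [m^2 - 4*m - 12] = 2*m - 4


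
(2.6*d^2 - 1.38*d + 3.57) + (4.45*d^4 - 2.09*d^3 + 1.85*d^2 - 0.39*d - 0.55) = 4.45*d^4 - 2.09*d^3 + 4.45*d^2 - 1.77*d + 3.02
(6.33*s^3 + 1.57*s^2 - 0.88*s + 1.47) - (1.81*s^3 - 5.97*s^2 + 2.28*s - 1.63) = 4.52*s^3 + 7.54*s^2 - 3.16*s + 3.1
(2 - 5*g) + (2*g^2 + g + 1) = 2*g^2 - 4*g + 3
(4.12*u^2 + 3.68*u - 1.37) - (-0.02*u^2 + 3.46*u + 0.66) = 4.14*u^2 + 0.22*u - 2.03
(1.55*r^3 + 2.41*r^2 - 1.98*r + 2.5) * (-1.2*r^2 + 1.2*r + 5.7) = -1.86*r^5 - 1.032*r^4 + 14.103*r^3 + 8.361*r^2 - 8.286*r + 14.25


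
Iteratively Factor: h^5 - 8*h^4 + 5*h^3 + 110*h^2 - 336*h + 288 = (h - 2)*(h^4 - 6*h^3 - 7*h^2 + 96*h - 144) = (h - 3)*(h - 2)*(h^3 - 3*h^2 - 16*h + 48) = (h - 3)^2*(h - 2)*(h^2 - 16) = (h - 3)^2*(h - 2)*(h + 4)*(h - 4)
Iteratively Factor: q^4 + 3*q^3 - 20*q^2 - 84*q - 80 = (q - 5)*(q^3 + 8*q^2 + 20*q + 16) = (q - 5)*(q + 4)*(q^2 + 4*q + 4) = (q - 5)*(q + 2)*(q + 4)*(q + 2)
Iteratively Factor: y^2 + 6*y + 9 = (y + 3)*(y + 3)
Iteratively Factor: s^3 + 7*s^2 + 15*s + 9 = (s + 3)*(s^2 + 4*s + 3) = (s + 3)^2*(s + 1)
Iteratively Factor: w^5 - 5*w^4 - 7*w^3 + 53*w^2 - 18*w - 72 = (w - 2)*(w^4 - 3*w^3 - 13*w^2 + 27*w + 36) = (w - 2)*(w + 3)*(w^3 - 6*w^2 + 5*w + 12) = (w - 4)*(w - 2)*(w + 3)*(w^2 - 2*w - 3) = (w - 4)*(w - 2)*(w + 1)*(w + 3)*(w - 3)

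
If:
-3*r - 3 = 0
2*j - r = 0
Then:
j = -1/2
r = -1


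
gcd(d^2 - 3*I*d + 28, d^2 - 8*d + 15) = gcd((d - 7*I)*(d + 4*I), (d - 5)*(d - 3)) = 1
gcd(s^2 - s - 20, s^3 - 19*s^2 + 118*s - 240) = s - 5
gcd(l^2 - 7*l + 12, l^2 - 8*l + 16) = l - 4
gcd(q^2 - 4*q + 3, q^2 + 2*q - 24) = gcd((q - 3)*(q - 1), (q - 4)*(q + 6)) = 1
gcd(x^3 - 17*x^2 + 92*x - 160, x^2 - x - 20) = x - 5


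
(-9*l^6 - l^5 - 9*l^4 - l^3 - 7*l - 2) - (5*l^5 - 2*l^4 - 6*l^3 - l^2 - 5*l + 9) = -9*l^6 - 6*l^5 - 7*l^4 + 5*l^3 + l^2 - 2*l - 11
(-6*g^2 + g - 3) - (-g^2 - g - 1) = -5*g^2 + 2*g - 2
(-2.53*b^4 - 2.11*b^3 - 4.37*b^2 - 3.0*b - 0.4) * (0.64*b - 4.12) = -1.6192*b^5 + 9.0732*b^4 + 5.8964*b^3 + 16.0844*b^2 + 12.104*b + 1.648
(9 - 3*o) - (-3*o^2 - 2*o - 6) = 3*o^2 - o + 15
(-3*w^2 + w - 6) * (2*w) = -6*w^3 + 2*w^2 - 12*w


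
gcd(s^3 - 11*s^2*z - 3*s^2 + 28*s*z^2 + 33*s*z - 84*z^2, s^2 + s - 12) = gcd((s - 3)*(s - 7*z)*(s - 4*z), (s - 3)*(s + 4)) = s - 3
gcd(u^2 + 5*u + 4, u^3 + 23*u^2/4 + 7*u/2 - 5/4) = u + 1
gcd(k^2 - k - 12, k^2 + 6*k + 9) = k + 3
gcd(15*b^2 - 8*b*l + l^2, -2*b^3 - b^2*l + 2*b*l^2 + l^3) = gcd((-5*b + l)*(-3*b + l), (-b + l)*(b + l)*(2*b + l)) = 1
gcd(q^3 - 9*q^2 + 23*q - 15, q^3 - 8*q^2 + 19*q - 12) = q^2 - 4*q + 3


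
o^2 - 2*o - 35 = (o - 7)*(o + 5)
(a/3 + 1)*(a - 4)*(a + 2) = a^3/3 + a^2/3 - 14*a/3 - 8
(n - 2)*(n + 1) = n^2 - n - 2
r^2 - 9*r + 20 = (r - 5)*(r - 4)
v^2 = v^2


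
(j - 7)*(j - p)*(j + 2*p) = j^3 + j^2*p - 7*j^2 - 2*j*p^2 - 7*j*p + 14*p^2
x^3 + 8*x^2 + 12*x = x*(x + 2)*(x + 6)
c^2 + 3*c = c*(c + 3)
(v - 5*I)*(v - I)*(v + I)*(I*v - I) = I*v^4 + 5*v^3 - I*v^3 - 5*v^2 + I*v^2 + 5*v - I*v - 5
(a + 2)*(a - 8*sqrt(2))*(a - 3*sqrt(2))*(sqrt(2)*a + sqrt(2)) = sqrt(2)*a^4 - 22*a^3 + 3*sqrt(2)*a^3 - 66*a^2 + 50*sqrt(2)*a^2 - 44*a + 144*sqrt(2)*a + 96*sqrt(2)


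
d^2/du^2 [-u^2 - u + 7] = -2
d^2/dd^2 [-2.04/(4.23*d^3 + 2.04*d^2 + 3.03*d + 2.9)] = ((51.7752*d + 8.3232)*(4.23*d^3 + 2.04*d^2 + 3.03*d + 2.9) - 2.04*(12.69*d^2 + 4.08*d + 3.03)*(25.38*d^2 + 8.16*d + 6.06))/(4.23*d^3 + 2.04*d^2 + 3.03*d + 2.9)^3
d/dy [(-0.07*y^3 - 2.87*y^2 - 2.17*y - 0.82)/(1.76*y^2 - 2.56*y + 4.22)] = (-0.1232*y^4 + 0.3584*y^3 + 10.2802*y^2 - 21.3364*y - 11.2566)/(3.0976*y^4 - 9.0112*y^3 + 21.408*y^2 - 21.6064*y + 17.8084)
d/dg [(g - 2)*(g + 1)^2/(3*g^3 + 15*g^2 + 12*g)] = (5*g^2 + 4*g + 8)/(3*g^2*(g^2 + 8*g + 16))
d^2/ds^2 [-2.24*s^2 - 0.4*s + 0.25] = -4.48000000000000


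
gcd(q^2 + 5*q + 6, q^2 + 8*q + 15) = q + 3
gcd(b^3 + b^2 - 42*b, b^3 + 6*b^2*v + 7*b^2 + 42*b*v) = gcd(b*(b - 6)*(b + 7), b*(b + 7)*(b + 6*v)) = b^2 + 7*b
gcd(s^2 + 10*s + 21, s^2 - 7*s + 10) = 1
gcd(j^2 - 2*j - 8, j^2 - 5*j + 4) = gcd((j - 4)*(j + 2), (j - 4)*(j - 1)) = j - 4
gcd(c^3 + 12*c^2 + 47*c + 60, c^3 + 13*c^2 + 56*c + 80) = c^2 + 9*c + 20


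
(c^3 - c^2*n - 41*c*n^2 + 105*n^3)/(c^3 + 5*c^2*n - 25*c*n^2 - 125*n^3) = (c^2 + 4*c*n - 21*n^2)/(c^2 + 10*c*n + 25*n^2)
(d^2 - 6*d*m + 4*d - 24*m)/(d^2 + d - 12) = (d - 6*m)/(d - 3)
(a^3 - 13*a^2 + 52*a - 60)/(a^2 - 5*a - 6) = (a^2 - 7*a + 10)/(a + 1)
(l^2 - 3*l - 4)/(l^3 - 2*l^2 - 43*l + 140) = (l + 1)/(l^2 + 2*l - 35)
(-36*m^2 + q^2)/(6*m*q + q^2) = (-6*m + q)/q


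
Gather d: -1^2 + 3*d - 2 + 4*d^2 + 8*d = 4*d^2 + 11*d - 3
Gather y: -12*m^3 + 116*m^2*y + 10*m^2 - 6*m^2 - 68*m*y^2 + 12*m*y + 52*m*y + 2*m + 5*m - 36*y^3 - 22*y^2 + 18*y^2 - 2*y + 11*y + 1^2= -12*m^3 + 4*m^2 + 7*m - 36*y^3 + y^2*(-68*m - 4) + y*(116*m^2 + 64*m + 9) + 1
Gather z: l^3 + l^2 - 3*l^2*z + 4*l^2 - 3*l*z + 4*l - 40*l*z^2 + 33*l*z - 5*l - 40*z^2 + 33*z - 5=l^3 + 5*l^2 - l + z^2*(-40*l - 40) + z*(-3*l^2 + 30*l + 33) - 5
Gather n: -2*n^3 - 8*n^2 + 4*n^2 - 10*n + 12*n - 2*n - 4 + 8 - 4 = -2*n^3 - 4*n^2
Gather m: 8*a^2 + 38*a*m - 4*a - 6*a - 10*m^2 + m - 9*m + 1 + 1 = 8*a^2 - 10*a - 10*m^2 + m*(38*a - 8) + 2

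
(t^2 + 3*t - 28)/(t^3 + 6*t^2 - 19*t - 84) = 1/(t + 3)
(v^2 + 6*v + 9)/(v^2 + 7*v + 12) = (v + 3)/(v + 4)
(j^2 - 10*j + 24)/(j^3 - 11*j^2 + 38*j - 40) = (j - 6)/(j^2 - 7*j + 10)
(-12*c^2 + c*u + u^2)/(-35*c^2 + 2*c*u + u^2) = (-12*c^2 + c*u + u^2)/(-35*c^2 + 2*c*u + u^2)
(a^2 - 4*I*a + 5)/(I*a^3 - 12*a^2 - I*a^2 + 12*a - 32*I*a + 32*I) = (-I*a^2 - 4*a - 5*I)/(a^3 + a^2*(-1 + 12*I) + a*(-32 - 12*I) + 32)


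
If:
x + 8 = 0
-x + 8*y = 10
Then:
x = -8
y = 1/4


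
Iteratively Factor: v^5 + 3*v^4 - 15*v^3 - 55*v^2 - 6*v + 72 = (v + 2)*(v^4 + v^3 - 17*v^2 - 21*v + 36) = (v + 2)*(v + 3)*(v^3 - 2*v^2 - 11*v + 12) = (v + 2)*(v + 3)^2*(v^2 - 5*v + 4) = (v - 1)*(v + 2)*(v + 3)^2*(v - 4)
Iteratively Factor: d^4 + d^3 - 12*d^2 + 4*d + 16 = (d - 2)*(d^3 + 3*d^2 - 6*d - 8) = (d - 2)*(d + 1)*(d^2 + 2*d - 8) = (d - 2)^2*(d + 1)*(d + 4)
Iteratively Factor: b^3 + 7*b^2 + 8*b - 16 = (b - 1)*(b^2 + 8*b + 16) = (b - 1)*(b + 4)*(b + 4)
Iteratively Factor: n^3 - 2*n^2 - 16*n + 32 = (n - 4)*(n^2 + 2*n - 8) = (n - 4)*(n + 4)*(n - 2)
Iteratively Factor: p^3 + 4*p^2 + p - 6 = (p + 3)*(p^2 + p - 2) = (p - 1)*(p + 3)*(p + 2)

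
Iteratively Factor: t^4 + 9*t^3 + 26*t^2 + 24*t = (t)*(t^3 + 9*t^2 + 26*t + 24) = t*(t + 4)*(t^2 + 5*t + 6) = t*(t + 2)*(t + 4)*(t + 3)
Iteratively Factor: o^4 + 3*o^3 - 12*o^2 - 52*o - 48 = (o + 3)*(o^3 - 12*o - 16) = (o - 4)*(o + 3)*(o^2 + 4*o + 4) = (o - 4)*(o + 2)*(o + 3)*(o + 2)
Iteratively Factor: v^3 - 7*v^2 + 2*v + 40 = (v - 5)*(v^2 - 2*v - 8) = (v - 5)*(v + 2)*(v - 4)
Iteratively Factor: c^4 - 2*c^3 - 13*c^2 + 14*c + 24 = (c + 3)*(c^3 - 5*c^2 + 2*c + 8) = (c + 1)*(c + 3)*(c^2 - 6*c + 8) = (c - 4)*(c + 1)*(c + 3)*(c - 2)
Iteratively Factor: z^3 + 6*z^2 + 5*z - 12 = (z + 3)*(z^2 + 3*z - 4) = (z - 1)*(z + 3)*(z + 4)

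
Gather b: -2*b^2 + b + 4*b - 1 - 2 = -2*b^2 + 5*b - 3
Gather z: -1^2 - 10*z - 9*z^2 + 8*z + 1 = -9*z^2 - 2*z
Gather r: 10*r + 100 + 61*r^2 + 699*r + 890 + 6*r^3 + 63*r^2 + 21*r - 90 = 6*r^3 + 124*r^2 + 730*r + 900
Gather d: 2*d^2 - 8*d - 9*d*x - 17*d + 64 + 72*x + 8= 2*d^2 + d*(-9*x - 25) + 72*x + 72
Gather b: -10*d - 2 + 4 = 2 - 10*d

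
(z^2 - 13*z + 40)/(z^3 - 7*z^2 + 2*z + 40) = (z - 8)/(z^2 - 2*z - 8)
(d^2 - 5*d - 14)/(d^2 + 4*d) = (d^2 - 5*d - 14)/(d*(d + 4))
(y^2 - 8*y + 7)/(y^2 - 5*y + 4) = (y - 7)/(y - 4)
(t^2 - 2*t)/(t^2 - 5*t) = (t - 2)/(t - 5)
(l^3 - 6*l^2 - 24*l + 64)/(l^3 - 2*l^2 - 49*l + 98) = (l^2 - 4*l - 32)/(l^2 - 49)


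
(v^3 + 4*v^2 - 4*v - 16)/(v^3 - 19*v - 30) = (v^2 + 2*v - 8)/(v^2 - 2*v - 15)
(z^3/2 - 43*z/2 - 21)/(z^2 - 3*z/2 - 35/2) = (-z^3 + 43*z + 42)/(-2*z^2 + 3*z + 35)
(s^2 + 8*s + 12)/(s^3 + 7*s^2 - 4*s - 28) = (s + 6)/(s^2 + 5*s - 14)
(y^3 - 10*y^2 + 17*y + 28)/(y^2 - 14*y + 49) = (y^2 - 3*y - 4)/(y - 7)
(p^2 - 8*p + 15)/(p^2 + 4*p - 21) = (p - 5)/(p + 7)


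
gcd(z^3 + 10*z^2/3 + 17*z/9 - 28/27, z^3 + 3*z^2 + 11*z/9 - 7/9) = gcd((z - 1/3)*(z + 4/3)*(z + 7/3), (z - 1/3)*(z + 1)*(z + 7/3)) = z^2 + 2*z - 7/9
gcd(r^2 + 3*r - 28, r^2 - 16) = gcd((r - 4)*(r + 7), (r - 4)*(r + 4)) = r - 4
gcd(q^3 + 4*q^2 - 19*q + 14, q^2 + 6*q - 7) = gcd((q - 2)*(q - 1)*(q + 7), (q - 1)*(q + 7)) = q^2 + 6*q - 7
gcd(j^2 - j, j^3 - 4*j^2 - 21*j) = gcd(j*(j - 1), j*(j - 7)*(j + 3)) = j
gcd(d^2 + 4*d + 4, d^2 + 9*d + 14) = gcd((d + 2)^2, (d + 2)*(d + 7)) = d + 2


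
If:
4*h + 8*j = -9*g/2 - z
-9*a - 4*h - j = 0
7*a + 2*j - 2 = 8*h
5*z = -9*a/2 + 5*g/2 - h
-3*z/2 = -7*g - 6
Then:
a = -166/7257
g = -11488/12095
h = -793/7257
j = 4666/7257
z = -15692/36285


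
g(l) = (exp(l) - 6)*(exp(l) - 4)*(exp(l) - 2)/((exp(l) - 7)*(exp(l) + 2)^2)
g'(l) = -2*(exp(l) - 6)*(exp(l) - 4)*(exp(l) - 2)*exp(l)/((exp(l) - 7)*(exp(l) + 2)^3) + (exp(l) - 6)*(exp(l) - 4)*exp(l)/((exp(l) - 7)*(exp(l) + 2)^2) + (exp(l) - 6)*(exp(l) - 2)*exp(l)/((exp(l) - 7)*(exp(l) + 2)^2) + (exp(l) - 4)*(exp(l) - 2)*exp(l)/((exp(l) - 7)*(exp(l) + 2)^2) - (exp(l) - 6)*(exp(l) - 4)*(exp(l) - 2)*exp(l)/((exp(l) - 7)^2*(exp(l) + 2)^2)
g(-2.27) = 1.43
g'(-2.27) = -0.26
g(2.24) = 0.44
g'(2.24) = 0.09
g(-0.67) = 0.70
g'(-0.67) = -0.64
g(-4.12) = 1.67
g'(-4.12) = -0.05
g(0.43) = 0.07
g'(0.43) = -0.36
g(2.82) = 0.59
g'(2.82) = 0.30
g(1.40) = 0.00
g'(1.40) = 0.15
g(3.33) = 0.73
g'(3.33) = 0.23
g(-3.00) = 1.57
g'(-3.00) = -0.14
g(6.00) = 0.98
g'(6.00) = 0.02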